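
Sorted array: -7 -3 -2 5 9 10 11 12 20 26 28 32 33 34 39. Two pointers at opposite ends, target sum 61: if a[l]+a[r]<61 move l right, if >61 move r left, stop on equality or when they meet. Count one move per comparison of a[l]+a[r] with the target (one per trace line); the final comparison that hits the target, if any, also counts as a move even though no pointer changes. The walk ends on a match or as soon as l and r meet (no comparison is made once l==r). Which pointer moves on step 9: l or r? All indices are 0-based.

[0,14] -7+39=32 <61 → l++
[1,14] -3+39=36 <61 → l++
[2,14] -2+39=37 <61 → l++
[3,14] 5+39=44 <61 → l++
[4,14] 9+39=48 <61 → l++
[5,14] 10+39=49 <61 → l++
[6,14] 11+39=50 <61 → l++
[7,14] 12+39=51 <61 → l++
[8,14] 20+39=59 <61 → l++

l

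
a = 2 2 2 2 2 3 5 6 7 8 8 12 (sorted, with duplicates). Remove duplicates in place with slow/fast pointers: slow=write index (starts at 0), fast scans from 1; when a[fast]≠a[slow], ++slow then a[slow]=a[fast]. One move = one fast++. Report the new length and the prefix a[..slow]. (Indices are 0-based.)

(s=0,f=1) a[fast]=2=a[slow] dup → fast++
(s=0,f=2) a[fast]=2=a[slow] dup → fast++
(s=0,f=3) a[fast]=2=a[slow] dup → fast++
(s=0,f=4) a[fast]=2=a[slow] dup → fast++
(s=0,f=5) a[fast]=3≠a[slow]=2 write a[1]=3 → slow++,fast++
(s=1,f=6) a[fast]=5≠a[slow]=3 write a[2]=5 → slow++,fast++
(s=2,f=7) a[fast]=6≠a[slow]=5 write a[3]=6 → slow++,fast++
(s=3,f=8) a[fast]=7≠a[slow]=6 write a[4]=7 → slow++,fast++
(s=4,f=9) a[fast]=8≠a[slow]=7 write a[5]=8 → slow++,fast++
(s=5,f=10) a[fast]=8=a[slow] dup → fast++
(s=5,f=11) a[fast]=12≠a[slow]=8 write a[6]=12 → slow++,fast++

length 7; prefix = [2, 3, 5, 6, 7, 8, 12]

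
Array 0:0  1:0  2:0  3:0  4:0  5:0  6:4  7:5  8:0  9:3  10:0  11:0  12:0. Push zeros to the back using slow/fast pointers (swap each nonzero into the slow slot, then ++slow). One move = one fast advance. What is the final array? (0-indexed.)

[4, 5, 3, 0, 0, 0, 0, 0, 0, 0, 0, 0, 0]

slow=0 fast=0: a[fast]=0, fast++
slow=0 fast=1: a[fast]=0, fast++
slow=0 fast=2: a[fast]=0, fast++
slow=0 fast=3: a[fast]=0, fast++
slow=0 fast=4: a[fast]=0, fast++
slow=0 fast=5: a[fast]=0, fast++
slow=0 fast=6: a[fast]=4≠0 swap→a[0]=4, slow++,fast++
slow=1 fast=7: a[fast]=5≠0 swap→a[1]=5, slow++,fast++
slow=2 fast=8: a[fast]=0, fast++
slow=2 fast=9: a[fast]=3≠0 swap→a[2]=3, slow++,fast++
slow=3 fast=10: a[fast]=0, fast++
slow=3 fast=11: a[fast]=0, fast++
slow=3 fast=12: a[fast]=0, fast++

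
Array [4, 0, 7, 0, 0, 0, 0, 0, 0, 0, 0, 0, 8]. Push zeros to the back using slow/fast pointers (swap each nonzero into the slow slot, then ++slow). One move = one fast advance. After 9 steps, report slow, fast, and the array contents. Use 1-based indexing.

slow=3, fast=10, a=[4, 7, 0, 0, 0, 0, 0, 0, 0, 0, 0, 0, 8]

slow=1 fast=1: a[fast]=4≠0 swap→a[1]=4, slow++,fast++
slow=2 fast=2: a[fast]=0, fast++
slow=2 fast=3: a[fast]=7≠0 swap→a[2]=7, slow++,fast++
slow=3 fast=4: a[fast]=0, fast++
slow=3 fast=5: a[fast]=0, fast++
slow=3 fast=6: a[fast]=0, fast++
slow=3 fast=7: a[fast]=0, fast++
slow=3 fast=8: a[fast]=0, fast++
slow=3 fast=9: a[fast]=0, fast++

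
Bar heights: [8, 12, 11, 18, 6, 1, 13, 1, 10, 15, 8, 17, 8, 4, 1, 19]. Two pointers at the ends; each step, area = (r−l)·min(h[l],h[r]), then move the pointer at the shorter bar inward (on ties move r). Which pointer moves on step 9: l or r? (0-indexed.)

[0,15] min(8,19)*15=120 best=120 * → l++
[1,15] min(12,19)*14=168 best=168 * → l++
[2,15] min(11,19)*13=143 best=168 → l++
[3,15] min(18,19)*12=216 best=216 * → l++
[4,15] min(6,19)*11=66 best=216 → l++
[5,15] min(1,19)*10=10 best=216 → l++
[6,15] min(13,19)*9=117 best=216 → l++
[7,15] min(1,19)*8=8 best=216 → l++
[8,15] min(10,19)*7=70 best=216 → l++

l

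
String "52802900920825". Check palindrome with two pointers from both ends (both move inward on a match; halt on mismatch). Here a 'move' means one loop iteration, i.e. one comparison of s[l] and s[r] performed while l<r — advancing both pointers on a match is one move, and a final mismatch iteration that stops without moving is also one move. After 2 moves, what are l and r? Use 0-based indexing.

l=2, r=11

l=0 r=13: '5'=='5', l++,r--
l=1 r=12: '2'=='2', l++,r--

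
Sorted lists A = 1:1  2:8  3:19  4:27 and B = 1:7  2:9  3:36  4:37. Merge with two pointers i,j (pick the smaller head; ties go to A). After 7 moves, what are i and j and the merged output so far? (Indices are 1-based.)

i=1 j=1: A[i]=1<=B[j]=7 take 1, i++
i=2 j=1: A[i]=8>B[j]=7 take 7, j++
i=2 j=2: A[i]=8<=B[j]=9 take 8, i++
i=3 j=2: A[i]=19>B[j]=9 take 9, j++
i=3 j=3: A[i]=19<=B[j]=36 take 19, i++
i=4 j=3: A[i]=27<=B[j]=36 take 27, i++
i=5 j=3: A done, take B[j]=36, j++

i=5, j=4, merged so far=[1, 7, 8, 9, 19, 27, 36]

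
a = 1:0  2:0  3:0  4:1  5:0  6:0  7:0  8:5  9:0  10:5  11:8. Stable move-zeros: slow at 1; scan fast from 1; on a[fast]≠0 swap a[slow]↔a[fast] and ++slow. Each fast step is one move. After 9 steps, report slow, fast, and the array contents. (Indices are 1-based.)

slow=1 fast=1: a[fast]=0, fast++
slow=1 fast=2: a[fast]=0, fast++
slow=1 fast=3: a[fast]=0, fast++
slow=1 fast=4: a[fast]=1≠0 swap→a[1]=1, slow++,fast++
slow=2 fast=5: a[fast]=0, fast++
slow=2 fast=6: a[fast]=0, fast++
slow=2 fast=7: a[fast]=0, fast++
slow=2 fast=8: a[fast]=5≠0 swap→a[2]=5, slow++,fast++
slow=3 fast=9: a[fast]=0, fast++

slow=3, fast=10, a=[1, 5, 0, 0, 0, 0, 0, 0, 0, 5, 8]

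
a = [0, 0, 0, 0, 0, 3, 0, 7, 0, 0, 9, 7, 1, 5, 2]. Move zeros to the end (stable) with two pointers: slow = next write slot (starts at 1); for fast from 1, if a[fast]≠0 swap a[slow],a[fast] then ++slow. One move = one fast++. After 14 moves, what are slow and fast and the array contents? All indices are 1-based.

slow=7, fast=15, a=[3, 7, 9, 7, 1, 5, 0, 0, 0, 0, 0, 0, 0, 0, 2]

(s=1,f=1) a[fast]=0 → fast++
(s=1,f=2) a[fast]=0 → fast++
(s=1,f=3) a[fast]=0 → fast++
(s=1,f=4) a[fast]=0 → fast++
(s=1,f=5) a[fast]=0 → fast++
(s=1,f=6) a[fast]=3≠0 swap→a[1]=3 → slow++,fast++
(s=2,f=7) a[fast]=0 → fast++
(s=2,f=8) a[fast]=7≠0 swap→a[2]=7 → slow++,fast++
(s=3,f=9) a[fast]=0 → fast++
(s=3,f=10) a[fast]=0 → fast++
(s=3,f=11) a[fast]=9≠0 swap→a[3]=9 → slow++,fast++
(s=4,f=12) a[fast]=7≠0 swap→a[4]=7 → slow++,fast++
(s=5,f=13) a[fast]=1≠0 swap→a[5]=1 → slow++,fast++
(s=6,f=14) a[fast]=5≠0 swap→a[6]=5 → slow++,fast++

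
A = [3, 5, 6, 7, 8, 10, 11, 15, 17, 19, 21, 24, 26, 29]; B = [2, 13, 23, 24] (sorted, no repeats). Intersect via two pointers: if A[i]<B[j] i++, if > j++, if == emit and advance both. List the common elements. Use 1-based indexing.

[i=1,j=1] 3>2 → j++
[i=1,j=2] 3<13 → i++
[i=2,j=2] 5<13 → i++
[i=3,j=2] 6<13 → i++
[i=4,j=2] 7<13 → i++
[i=5,j=2] 8<13 → i++
[i=6,j=2] 10<13 → i++
[i=7,j=2] 11<13 → i++
[i=8,j=2] 15>13 → j++
[i=8,j=3] 15<23 → i++
[i=9,j=3] 17<23 → i++
[i=10,j=3] 19<23 → i++
[i=11,j=3] 21<23 → i++
[i=12,j=3] 24>23 → j++
[i=12,j=4] 24==24 emit → i++,j++

intersection = [24]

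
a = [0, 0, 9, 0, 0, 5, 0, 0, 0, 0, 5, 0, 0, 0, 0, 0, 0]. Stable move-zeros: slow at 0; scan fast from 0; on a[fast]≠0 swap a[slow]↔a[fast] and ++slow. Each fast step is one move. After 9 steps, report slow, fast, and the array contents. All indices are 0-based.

slow=2, fast=9, a=[9, 5, 0, 0, 0, 0, 0, 0, 0, 0, 5, 0, 0, 0, 0, 0, 0]

(s=0,f=0) a[fast]=0 → fast++
(s=0,f=1) a[fast]=0 → fast++
(s=0,f=2) a[fast]=9≠0 swap→a[0]=9 → slow++,fast++
(s=1,f=3) a[fast]=0 → fast++
(s=1,f=4) a[fast]=0 → fast++
(s=1,f=5) a[fast]=5≠0 swap→a[1]=5 → slow++,fast++
(s=2,f=6) a[fast]=0 → fast++
(s=2,f=7) a[fast]=0 → fast++
(s=2,f=8) a[fast]=0 → fast++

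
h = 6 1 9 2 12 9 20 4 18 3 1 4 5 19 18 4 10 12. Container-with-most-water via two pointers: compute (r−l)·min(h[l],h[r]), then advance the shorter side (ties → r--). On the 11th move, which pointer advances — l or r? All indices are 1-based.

l=1 r=18: min(6,12)*17=102 best=102 *, l++
l=2 r=18: min(1,12)*16=16 best=102, l++
l=3 r=18: min(9,12)*15=135 best=135 *, l++
l=4 r=18: min(2,12)*14=28 best=135, l++
l=5 r=18: min(12,12)*13=156 best=156 *, r--
l=5 r=17: min(12,10)*12=120 best=156, r--
l=5 r=16: min(12,4)*11=44 best=156, r--
l=5 r=15: min(12,18)*10=120 best=156, l++
l=6 r=15: min(9,18)*9=81 best=156, l++
l=7 r=15: min(20,18)*8=144 best=156, r--
l=7 r=14: min(20,19)*7=133 best=156, r--

r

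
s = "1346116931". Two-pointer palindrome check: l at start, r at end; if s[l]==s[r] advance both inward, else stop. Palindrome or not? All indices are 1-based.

not a palindrome (mismatch at 3,8)

[1,10] '1'=='1' → l++,r--
[2,9] '3'=='3' → l++,r--
[3,8] '4'!='9' → stop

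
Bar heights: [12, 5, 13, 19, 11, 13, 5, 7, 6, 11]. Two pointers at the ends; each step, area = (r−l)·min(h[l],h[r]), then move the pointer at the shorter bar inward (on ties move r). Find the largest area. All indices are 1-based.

[1,10] min(12,11)*9=99 best=99 * → r--
[1,9] min(12,6)*8=48 best=99 → r--
[1,8] min(12,7)*7=49 best=99 → r--
[1,7] min(12,5)*6=30 best=99 → r--
[1,6] min(12,13)*5=60 best=99 → l++
[2,6] min(5,13)*4=20 best=99 → l++
[3,6] min(13,13)*3=39 best=99 → r--
[3,5] min(13,11)*2=22 best=99 → r--
[3,4] min(13,19)*1=13 best=99 → l++

max area = 99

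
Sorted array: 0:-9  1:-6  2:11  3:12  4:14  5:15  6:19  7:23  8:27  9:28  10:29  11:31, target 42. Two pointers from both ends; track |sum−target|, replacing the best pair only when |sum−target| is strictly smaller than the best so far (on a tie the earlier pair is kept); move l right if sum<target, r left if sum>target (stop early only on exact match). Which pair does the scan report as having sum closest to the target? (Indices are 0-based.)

[0,11] -9+31=22 d=20 * → l++
[1,11] -6+31=25 d=17 * → l++
[2,11] 11+31=42 d=0 * → stop

pair (11, 31) with sum 42 (|Δ|=0)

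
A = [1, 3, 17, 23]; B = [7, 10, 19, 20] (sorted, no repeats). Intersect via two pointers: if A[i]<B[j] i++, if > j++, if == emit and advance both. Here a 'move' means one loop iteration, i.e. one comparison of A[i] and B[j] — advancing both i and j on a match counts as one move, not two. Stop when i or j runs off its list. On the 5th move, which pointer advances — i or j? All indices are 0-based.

[i=0,j=0] 1<7 → i++
[i=1,j=0] 3<7 → i++
[i=2,j=0] 17>7 → j++
[i=2,j=1] 17>10 → j++
[i=2,j=2] 17<19 → i++

i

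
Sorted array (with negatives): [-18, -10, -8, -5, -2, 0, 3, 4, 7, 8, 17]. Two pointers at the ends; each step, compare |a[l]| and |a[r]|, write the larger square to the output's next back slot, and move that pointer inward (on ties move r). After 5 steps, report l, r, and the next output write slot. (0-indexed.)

l=3, r=8, next write slot=5

[0,10] |-18|>|17| out[10]=324 → l++
[1,10] |-10|<=|17| out[9]=289 → r--
[1,9] |-10|>|8| out[8]=100 → l++
[2,9] |-8|<=|8| out[7]=64 → r--
[2,8] |-8|>|7| out[6]=64 → l++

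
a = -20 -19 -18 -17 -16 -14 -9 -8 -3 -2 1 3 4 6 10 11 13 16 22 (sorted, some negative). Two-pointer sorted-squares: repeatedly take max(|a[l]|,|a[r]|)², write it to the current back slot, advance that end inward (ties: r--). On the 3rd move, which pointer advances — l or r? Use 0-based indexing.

l

[0,18] |-20|<=|22| out[18]=484 → r--
[0,17] |-20|>|16| out[17]=400 → l++
[1,17] |-19|>|16| out[16]=361 → l++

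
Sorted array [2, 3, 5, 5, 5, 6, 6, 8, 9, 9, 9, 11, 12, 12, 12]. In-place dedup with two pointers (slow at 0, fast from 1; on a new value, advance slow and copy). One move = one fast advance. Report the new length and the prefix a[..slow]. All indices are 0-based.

(s=0,f=1) a[fast]=3≠a[slow]=2 write a[1]=3 → slow++,fast++
(s=1,f=2) a[fast]=5≠a[slow]=3 write a[2]=5 → slow++,fast++
(s=2,f=3) a[fast]=5=a[slow] dup → fast++
(s=2,f=4) a[fast]=5=a[slow] dup → fast++
(s=2,f=5) a[fast]=6≠a[slow]=5 write a[3]=6 → slow++,fast++
(s=3,f=6) a[fast]=6=a[slow] dup → fast++
(s=3,f=7) a[fast]=8≠a[slow]=6 write a[4]=8 → slow++,fast++
(s=4,f=8) a[fast]=9≠a[slow]=8 write a[5]=9 → slow++,fast++
(s=5,f=9) a[fast]=9=a[slow] dup → fast++
(s=5,f=10) a[fast]=9=a[slow] dup → fast++
(s=5,f=11) a[fast]=11≠a[slow]=9 write a[6]=11 → slow++,fast++
(s=6,f=12) a[fast]=12≠a[slow]=11 write a[7]=12 → slow++,fast++
(s=7,f=13) a[fast]=12=a[slow] dup → fast++
(s=7,f=14) a[fast]=12=a[slow] dup → fast++

length 8; prefix = [2, 3, 5, 6, 8, 9, 11, 12]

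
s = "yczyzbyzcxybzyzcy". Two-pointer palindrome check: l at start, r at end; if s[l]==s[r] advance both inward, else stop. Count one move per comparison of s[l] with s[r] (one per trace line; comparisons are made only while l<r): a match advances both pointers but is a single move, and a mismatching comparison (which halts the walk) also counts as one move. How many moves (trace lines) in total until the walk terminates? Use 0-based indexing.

l=0 r=16: 'y'=='y', l++,r--
l=1 r=15: 'c'=='c', l++,r--
l=2 r=14: 'z'=='z', l++,r--
l=3 r=13: 'y'=='y', l++,r--
l=4 r=12: 'z'=='z', l++,r--
l=5 r=11: 'b'=='b', l++,r--
l=6 r=10: 'y'=='y', l++,r--
l=7 r=9: 'z'!='x', stop

8 moves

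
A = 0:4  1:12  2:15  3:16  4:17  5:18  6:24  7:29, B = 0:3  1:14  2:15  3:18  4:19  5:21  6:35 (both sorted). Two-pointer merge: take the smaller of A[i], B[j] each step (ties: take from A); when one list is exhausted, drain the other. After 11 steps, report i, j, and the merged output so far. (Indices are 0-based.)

i=6, j=5, merged so far=[3, 4, 12, 14, 15, 15, 16, 17, 18, 18, 19]

i=0 j=0: A[i]=4>B[j]=3 take 3, j++
i=0 j=1: A[i]=4<=B[j]=14 take 4, i++
i=1 j=1: A[i]=12<=B[j]=14 take 12, i++
i=2 j=1: A[i]=15>B[j]=14 take 14, j++
i=2 j=2: A[i]=15<=B[j]=15 take 15, i++
i=3 j=2: A[i]=16>B[j]=15 take 15, j++
i=3 j=3: A[i]=16<=B[j]=18 take 16, i++
i=4 j=3: A[i]=17<=B[j]=18 take 17, i++
i=5 j=3: A[i]=18<=B[j]=18 take 18, i++
i=6 j=3: A[i]=24>B[j]=18 take 18, j++
i=6 j=4: A[i]=24>B[j]=19 take 19, j++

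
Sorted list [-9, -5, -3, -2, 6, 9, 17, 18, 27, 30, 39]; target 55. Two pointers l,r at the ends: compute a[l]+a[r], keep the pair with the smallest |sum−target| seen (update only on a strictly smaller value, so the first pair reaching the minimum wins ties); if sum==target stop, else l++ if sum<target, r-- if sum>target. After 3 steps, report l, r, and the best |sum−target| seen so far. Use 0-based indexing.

[0,10] -9+39=30 d=25 * → l++
[1,10] -5+39=34 d=21 * → l++
[2,10] -3+39=36 d=19 * → l++

l=3, r=10, best |Δ|=19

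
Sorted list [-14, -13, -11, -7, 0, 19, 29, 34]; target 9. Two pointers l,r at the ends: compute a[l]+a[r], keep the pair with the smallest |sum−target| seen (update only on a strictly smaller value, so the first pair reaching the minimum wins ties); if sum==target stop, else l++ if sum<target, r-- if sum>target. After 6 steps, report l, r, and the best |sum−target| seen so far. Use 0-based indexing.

[0,7] -14+34=20 d=11 * → r--
[0,6] -14+29=15 d=6 * → r--
[0,5] -14+19=5 d=4 * → l++
[1,5] -13+19=6 d=3 * → l++
[2,5] -11+19=8 d=1 * → l++
[3,5] -7+19=12 d=3 → r--

l=3, r=4, best |Δ|=1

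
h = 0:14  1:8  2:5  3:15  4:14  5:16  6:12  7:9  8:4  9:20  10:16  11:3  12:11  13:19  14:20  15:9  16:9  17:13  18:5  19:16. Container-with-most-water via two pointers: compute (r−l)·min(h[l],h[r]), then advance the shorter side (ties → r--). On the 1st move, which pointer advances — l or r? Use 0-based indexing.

l=0 r=19: min(14,16)*19=266 best=266 *, l++

l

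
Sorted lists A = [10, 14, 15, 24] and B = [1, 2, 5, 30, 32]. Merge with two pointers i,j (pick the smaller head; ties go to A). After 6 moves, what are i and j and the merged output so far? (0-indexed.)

[i=0,j=0] A[i]=10>B[j]=1 take 1 → j++
[i=0,j=1] A[i]=10>B[j]=2 take 2 → j++
[i=0,j=2] A[i]=10>B[j]=5 take 5 → j++
[i=0,j=3] A[i]=10<=B[j]=30 take 10 → i++
[i=1,j=3] A[i]=14<=B[j]=30 take 14 → i++
[i=2,j=3] A[i]=15<=B[j]=30 take 15 → i++

i=3, j=3, merged so far=[1, 2, 5, 10, 14, 15]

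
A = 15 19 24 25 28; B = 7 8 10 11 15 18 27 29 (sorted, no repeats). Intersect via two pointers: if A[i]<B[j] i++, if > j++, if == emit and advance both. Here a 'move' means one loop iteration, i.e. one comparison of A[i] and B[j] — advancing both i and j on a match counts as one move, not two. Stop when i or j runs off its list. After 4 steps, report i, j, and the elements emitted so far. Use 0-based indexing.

i=0, j=4, emitted=[]

i=0 j=0: 15>7, j++
i=0 j=1: 15>8, j++
i=0 j=2: 15>10, j++
i=0 j=3: 15>11, j++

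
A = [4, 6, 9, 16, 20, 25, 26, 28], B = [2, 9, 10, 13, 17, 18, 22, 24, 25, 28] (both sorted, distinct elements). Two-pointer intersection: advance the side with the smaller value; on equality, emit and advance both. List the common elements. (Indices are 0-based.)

intersection = [9, 25, 28]

[i=0,j=0] 4>2 → j++
[i=0,j=1] 4<9 → i++
[i=1,j=1] 6<9 → i++
[i=2,j=1] 9==9 emit → i++,j++
[i=3,j=2] 16>10 → j++
[i=3,j=3] 16>13 → j++
[i=3,j=4] 16<17 → i++
[i=4,j=4] 20>17 → j++
[i=4,j=5] 20>18 → j++
[i=4,j=6] 20<22 → i++
[i=5,j=6] 25>22 → j++
[i=5,j=7] 25>24 → j++
[i=5,j=8] 25==25 emit → i++,j++
[i=6,j=9] 26<28 → i++
[i=7,j=9] 28==28 emit → i++,j++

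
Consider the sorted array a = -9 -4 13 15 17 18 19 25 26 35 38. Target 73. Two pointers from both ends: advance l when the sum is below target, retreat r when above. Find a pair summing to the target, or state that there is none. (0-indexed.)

(35, 38)

[0,10] -9+38=29 <73 → l++
[1,10] -4+38=34 <73 → l++
[2,10] 13+38=51 <73 → l++
[3,10] 15+38=53 <73 → l++
[4,10] 17+38=55 <73 → l++
[5,10] 18+38=56 <73 → l++
[6,10] 19+38=57 <73 → l++
[7,10] 25+38=63 <73 → l++
[8,10] 26+38=64 <73 → l++
[9,10] 35+38=73 → found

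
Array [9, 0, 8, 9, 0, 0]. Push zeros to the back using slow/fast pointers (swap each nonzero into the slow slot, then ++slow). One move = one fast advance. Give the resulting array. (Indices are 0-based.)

slow=0 fast=0: a[fast]=9≠0 swap→a[0]=9, slow++,fast++
slow=1 fast=1: a[fast]=0, fast++
slow=1 fast=2: a[fast]=8≠0 swap→a[1]=8, slow++,fast++
slow=2 fast=3: a[fast]=9≠0 swap→a[2]=9, slow++,fast++
slow=3 fast=4: a[fast]=0, fast++
slow=3 fast=5: a[fast]=0, fast++

[9, 8, 9, 0, 0, 0]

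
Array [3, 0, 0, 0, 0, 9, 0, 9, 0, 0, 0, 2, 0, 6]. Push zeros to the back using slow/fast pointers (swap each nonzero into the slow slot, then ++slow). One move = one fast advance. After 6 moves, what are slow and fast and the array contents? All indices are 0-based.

slow=0 fast=0: a[fast]=3≠0 swap→a[0]=3, slow++,fast++
slow=1 fast=1: a[fast]=0, fast++
slow=1 fast=2: a[fast]=0, fast++
slow=1 fast=3: a[fast]=0, fast++
slow=1 fast=4: a[fast]=0, fast++
slow=1 fast=5: a[fast]=9≠0 swap→a[1]=9, slow++,fast++

slow=2, fast=6, a=[3, 9, 0, 0, 0, 0, 0, 9, 0, 0, 0, 2, 0, 6]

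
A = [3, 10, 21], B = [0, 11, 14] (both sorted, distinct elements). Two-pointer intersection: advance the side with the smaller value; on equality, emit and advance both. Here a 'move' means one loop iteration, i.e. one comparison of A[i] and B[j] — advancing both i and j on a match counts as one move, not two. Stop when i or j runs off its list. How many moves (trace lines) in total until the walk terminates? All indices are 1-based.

5 moves

[i=1,j=1] 3>0 → j++
[i=1,j=2] 3<11 → i++
[i=2,j=2] 10<11 → i++
[i=3,j=2] 21>11 → j++
[i=3,j=3] 21>14 → j++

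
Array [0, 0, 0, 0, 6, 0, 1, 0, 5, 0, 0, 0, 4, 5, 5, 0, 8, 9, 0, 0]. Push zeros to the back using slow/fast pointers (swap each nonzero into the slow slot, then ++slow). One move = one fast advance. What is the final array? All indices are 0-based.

[6, 1, 5, 4, 5, 5, 8, 9, 0, 0, 0, 0, 0, 0, 0, 0, 0, 0, 0, 0]

(s=0,f=0) a[fast]=0 → fast++
(s=0,f=1) a[fast]=0 → fast++
(s=0,f=2) a[fast]=0 → fast++
(s=0,f=3) a[fast]=0 → fast++
(s=0,f=4) a[fast]=6≠0 swap→a[0]=6 → slow++,fast++
(s=1,f=5) a[fast]=0 → fast++
(s=1,f=6) a[fast]=1≠0 swap→a[1]=1 → slow++,fast++
(s=2,f=7) a[fast]=0 → fast++
(s=2,f=8) a[fast]=5≠0 swap→a[2]=5 → slow++,fast++
(s=3,f=9) a[fast]=0 → fast++
(s=3,f=10) a[fast]=0 → fast++
(s=3,f=11) a[fast]=0 → fast++
(s=3,f=12) a[fast]=4≠0 swap→a[3]=4 → slow++,fast++
(s=4,f=13) a[fast]=5≠0 swap→a[4]=5 → slow++,fast++
(s=5,f=14) a[fast]=5≠0 swap→a[5]=5 → slow++,fast++
(s=6,f=15) a[fast]=0 → fast++
(s=6,f=16) a[fast]=8≠0 swap→a[6]=8 → slow++,fast++
(s=7,f=17) a[fast]=9≠0 swap→a[7]=9 → slow++,fast++
(s=8,f=18) a[fast]=0 → fast++
(s=8,f=19) a[fast]=0 → fast++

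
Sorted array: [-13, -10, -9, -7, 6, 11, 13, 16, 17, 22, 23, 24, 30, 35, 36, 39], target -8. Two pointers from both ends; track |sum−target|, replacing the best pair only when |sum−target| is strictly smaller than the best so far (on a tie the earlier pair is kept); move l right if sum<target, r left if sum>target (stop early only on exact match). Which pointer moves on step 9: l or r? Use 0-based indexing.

l=0 r=15: -13+39=26 d=34 *, r--
l=0 r=14: -13+36=23 d=31 *, r--
l=0 r=13: -13+35=22 d=30 *, r--
l=0 r=12: -13+30=17 d=25 *, r--
l=0 r=11: -13+24=11 d=19 *, r--
l=0 r=10: -13+23=10 d=18 *, r--
l=0 r=9: -13+22=9 d=17 *, r--
l=0 r=8: -13+17=4 d=12 *, r--
l=0 r=7: -13+16=3 d=11 *, r--

r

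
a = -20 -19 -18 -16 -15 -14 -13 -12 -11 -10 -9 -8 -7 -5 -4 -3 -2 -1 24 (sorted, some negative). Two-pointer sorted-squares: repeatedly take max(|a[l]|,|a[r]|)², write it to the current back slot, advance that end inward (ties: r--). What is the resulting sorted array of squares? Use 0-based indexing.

[1, 4, 9, 16, 25, 49, 64, 81, 100, 121, 144, 169, 196, 225, 256, 324, 361, 400, 576]

[0,18] |-20|<=|24| out[18]=576 → r--
[0,17] |-20|>|-1| out[17]=400 → l++
[1,17] |-19|>|-1| out[16]=361 → l++
[2,17] |-18|>|-1| out[15]=324 → l++
[3,17] |-16|>|-1| out[14]=256 → l++
[4,17] |-15|>|-1| out[13]=225 → l++
[5,17] |-14|>|-1| out[12]=196 → l++
[6,17] |-13|>|-1| out[11]=169 → l++
[7,17] |-12|>|-1| out[10]=144 → l++
[8,17] |-11|>|-1| out[9]=121 → l++
[9,17] |-10|>|-1| out[8]=100 → l++
[10,17] |-9|>|-1| out[7]=81 → l++
[11,17] |-8|>|-1| out[6]=64 → l++
[12,17] |-7|>|-1| out[5]=49 → l++
[13,17] |-5|>|-1| out[4]=25 → l++
[14,17] |-4|>|-1| out[3]=16 → l++
[15,17] |-3|>|-1| out[2]=9 → l++
[16,17] |-2|>|-1| out[1]=4 → l++
[17,17] |-1|<=|-1| out[0]=1 → r--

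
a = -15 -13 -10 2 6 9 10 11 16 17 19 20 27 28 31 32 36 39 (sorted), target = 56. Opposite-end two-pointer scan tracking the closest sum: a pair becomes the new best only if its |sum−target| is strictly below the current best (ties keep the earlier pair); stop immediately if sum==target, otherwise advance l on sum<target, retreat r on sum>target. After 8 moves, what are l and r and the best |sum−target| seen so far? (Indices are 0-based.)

l=8, r=17, best |Δ|=6

l=0 r=17: -15+39=24 d=32 *, l++
l=1 r=17: -13+39=26 d=30 *, l++
l=2 r=17: -10+39=29 d=27 *, l++
l=3 r=17: 2+39=41 d=15 *, l++
l=4 r=17: 6+39=45 d=11 *, l++
l=5 r=17: 9+39=48 d=8 *, l++
l=6 r=17: 10+39=49 d=7 *, l++
l=7 r=17: 11+39=50 d=6 *, l++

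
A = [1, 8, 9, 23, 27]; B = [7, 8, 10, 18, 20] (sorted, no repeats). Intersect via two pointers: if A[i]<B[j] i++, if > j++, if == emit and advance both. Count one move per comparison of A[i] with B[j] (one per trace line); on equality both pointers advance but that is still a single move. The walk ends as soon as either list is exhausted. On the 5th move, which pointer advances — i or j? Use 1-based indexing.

[i=1,j=1] 1<7 → i++
[i=2,j=1] 8>7 → j++
[i=2,j=2] 8==8 emit → i++,j++
[i=3,j=3] 9<10 → i++
[i=4,j=3] 23>10 → j++

j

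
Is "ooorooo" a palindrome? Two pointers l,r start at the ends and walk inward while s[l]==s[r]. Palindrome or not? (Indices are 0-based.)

[0,6] 'o'=='o' → l++,r--
[1,5] 'o'=='o' → l++,r--
[2,4] 'o'=='o' → l++,r--

palindrome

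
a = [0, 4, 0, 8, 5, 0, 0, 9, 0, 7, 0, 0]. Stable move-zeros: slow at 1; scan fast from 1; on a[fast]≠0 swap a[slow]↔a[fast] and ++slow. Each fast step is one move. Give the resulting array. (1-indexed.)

[4, 8, 5, 9, 7, 0, 0, 0, 0, 0, 0, 0]

(s=1,f=1) a[fast]=0 → fast++
(s=1,f=2) a[fast]=4≠0 swap→a[1]=4 → slow++,fast++
(s=2,f=3) a[fast]=0 → fast++
(s=2,f=4) a[fast]=8≠0 swap→a[2]=8 → slow++,fast++
(s=3,f=5) a[fast]=5≠0 swap→a[3]=5 → slow++,fast++
(s=4,f=6) a[fast]=0 → fast++
(s=4,f=7) a[fast]=0 → fast++
(s=4,f=8) a[fast]=9≠0 swap→a[4]=9 → slow++,fast++
(s=5,f=9) a[fast]=0 → fast++
(s=5,f=10) a[fast]=7≠0 swap→a[5]=7 → slow++,fast++
(s=6,f=11) a[fast]=0 → fast++
(s=6,f=12) a[fast]=0 → fast++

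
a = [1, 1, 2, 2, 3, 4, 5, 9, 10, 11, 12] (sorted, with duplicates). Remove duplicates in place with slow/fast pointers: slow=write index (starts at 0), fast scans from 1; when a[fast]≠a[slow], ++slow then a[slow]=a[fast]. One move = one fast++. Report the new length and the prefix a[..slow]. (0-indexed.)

length 9; prefix = [1, 2, 3, 4, 5, 9, 10, 11, 12]

(s=0,f=1) a[fast]=1=a[slow] dup → fast++
(s=0,f=2) a[fast]=2≠a[slow]=1 write a[1]=2 → slow++,fast++
(s=1,f=3) a[fast]=2=a[slow] dup → fast++
(s=1,f=4) a[fast]=3≠a[slow]=2 write a[2]=3 → slow++,fast++
(s=2,f=5) a[fast]=4≠a[slow]=3 write a[3]=4 → slow++,fast++
(s=3,f=6) a[fast]=5≠a[slow]=4 write a[4]=5 → slow++,fast++
(s=4,f=7) a[fast]=9≠a[slow]=5 write a[5]=9 → slow++,fast++
(s=5,f=8) a[fast]=10≠a[slow]=9 write a[6]=10 → slow++,fast++
(s=6,f=9) a[fast]=11≠a[slow]=10 write a[7]=11 → slow++,fast++
(s=7,f=10) a[fast]=12≠a[slow]=11 write a[8]=12 → slow++,fast++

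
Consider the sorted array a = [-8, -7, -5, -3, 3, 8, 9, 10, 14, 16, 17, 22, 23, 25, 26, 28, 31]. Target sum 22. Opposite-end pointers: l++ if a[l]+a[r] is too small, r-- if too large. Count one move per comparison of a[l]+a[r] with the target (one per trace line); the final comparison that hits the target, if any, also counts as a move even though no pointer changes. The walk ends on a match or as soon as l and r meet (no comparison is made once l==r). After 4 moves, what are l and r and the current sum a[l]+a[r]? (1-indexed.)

l=3, r=15, sum=21

l=1 r=17: -8+31=23 >22, r--
l=1 r=16: -8+28=20 <22, l++
l=2 r=16: -7+28=21 <22, l++
l=3 r=16: -5+28=23 >22, r--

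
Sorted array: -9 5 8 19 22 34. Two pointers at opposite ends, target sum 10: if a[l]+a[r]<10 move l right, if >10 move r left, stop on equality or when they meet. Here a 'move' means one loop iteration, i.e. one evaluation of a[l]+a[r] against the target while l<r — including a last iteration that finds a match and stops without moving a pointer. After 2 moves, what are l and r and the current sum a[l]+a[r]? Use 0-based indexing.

l=0 r=5: -9+34=25 >10, r--
l=0 r=4: -9+22=13 >10, r--

l=0, r=3, sum=10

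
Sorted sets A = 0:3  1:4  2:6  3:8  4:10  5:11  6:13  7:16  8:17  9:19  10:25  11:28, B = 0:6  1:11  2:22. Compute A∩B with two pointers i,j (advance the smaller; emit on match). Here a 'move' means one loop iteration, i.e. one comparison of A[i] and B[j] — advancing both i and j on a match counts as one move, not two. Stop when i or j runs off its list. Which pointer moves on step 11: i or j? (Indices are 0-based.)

i=0 j=0: 3<6, i++
i=1 j=0: 4<6, i++
i=2 j=0: 6==6 emit, i++,j++
i=3 j=1: 8<11, i++
i=4 j=1: 10<11, i++
i=5 j=1: 11==11 emit, i++,j++
i=6 j=2: 13<22, i++
i=7 j=2: 16<22, i++
i=8 j=2: 17<22, i++
i=9 j=2: 19<22, i++
i=10 j=2: 25>22, j++

j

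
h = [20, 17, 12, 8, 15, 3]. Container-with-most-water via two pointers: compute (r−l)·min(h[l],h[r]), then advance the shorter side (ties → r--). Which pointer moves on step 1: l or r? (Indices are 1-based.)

[1,6] min(20,3)*5=15 best=15 * → r--

r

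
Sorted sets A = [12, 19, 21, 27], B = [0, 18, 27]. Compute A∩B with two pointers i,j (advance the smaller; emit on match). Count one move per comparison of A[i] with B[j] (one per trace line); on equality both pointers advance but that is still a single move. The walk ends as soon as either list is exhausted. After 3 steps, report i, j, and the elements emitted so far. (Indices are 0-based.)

[i=0,j=0] 12>0 → j++
[i=0,j=1] 12<18 → i++
[i=1,j=1] 19>18 → j++

i=1, j=2, emitted=[]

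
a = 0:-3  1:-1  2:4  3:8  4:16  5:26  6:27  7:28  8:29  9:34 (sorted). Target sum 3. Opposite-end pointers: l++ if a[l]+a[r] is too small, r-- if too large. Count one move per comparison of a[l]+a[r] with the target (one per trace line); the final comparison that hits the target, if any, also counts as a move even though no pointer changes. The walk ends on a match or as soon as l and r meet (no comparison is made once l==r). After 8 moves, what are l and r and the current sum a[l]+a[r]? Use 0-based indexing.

[0,9] -3+34=31 >3 → r--
[0,8] -3+29=26 >3 → r--
[0,7] -3+28=25 >3 → r--
[0,6] -3+27=24 >3 → r--
[0,5] -3+26=23 >3 → r--
[0,4] -3+16=13 >3 → r--
[0,3] -3+8=5 >3 → r--
[0,2] -3+4=1 <3 → l++

l=1, r=2, sum=3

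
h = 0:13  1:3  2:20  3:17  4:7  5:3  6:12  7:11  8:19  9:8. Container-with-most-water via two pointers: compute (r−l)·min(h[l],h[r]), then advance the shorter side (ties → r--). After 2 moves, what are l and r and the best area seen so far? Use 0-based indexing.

l=0 r=9: min(13,8)*9=72 best=72 *, r--
l=0 r=8: min(13,19)*8=104 best=104 *, l++

l=1, r=8, best area=104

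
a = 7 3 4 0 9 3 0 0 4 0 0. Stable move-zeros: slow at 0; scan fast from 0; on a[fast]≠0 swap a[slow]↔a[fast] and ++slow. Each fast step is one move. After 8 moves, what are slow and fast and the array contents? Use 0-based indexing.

(s=0,f=0) a[fast]=7≠0 swap→a[0]=7 → slow++,fast++
(s=1,f=1) a[fast]=3≠0 swap→a[1]=3 → slow++,fast++
(s=2,f=2) a[fast]=4≠0 swap→a[2]=4 → slow++,fast++
(s=3,f=3) a[fast]=0 → fast++
(s=3,f=4) a[fast]=9≠0 swap→a[3]=9 → slow++,fast++
(s=4,f=5) a[fast]=3≠0 swap→a[4]=3 → slow++,fast++
(s=5,f=6) a[fast]=0 → fast++
(s=5,f=7) a[fast]=0 → fast++

slow=5, fast=8, a=[7, 3, 4, 9, 3, 0, 0, 0, 4, 0, 0]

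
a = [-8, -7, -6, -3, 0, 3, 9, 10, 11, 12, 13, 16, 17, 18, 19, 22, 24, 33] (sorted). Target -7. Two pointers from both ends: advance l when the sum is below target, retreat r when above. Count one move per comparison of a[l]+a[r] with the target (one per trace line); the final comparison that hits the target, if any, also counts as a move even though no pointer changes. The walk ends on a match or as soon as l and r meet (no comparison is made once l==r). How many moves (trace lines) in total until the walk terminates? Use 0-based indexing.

15 moves

[0,17] -8+33=25 >-7 → r--
[0,16] -8+24=16 >-7 → r--
[0,15] -8+22=14 >-7 → r--
[0,14] -8+19=11 >-7 → r--
[0,13] -8+18=10 >-7 → r--
[0,12] -8+17=9 >-7 → r--
[0,11] -8+16=8 >-7 → r--
[0,10] -8+13=5 >-7 → r--
[0,9] -8+12=4 >-7 → r--
[0,8] -8+11=3 >-7 → r--
[0,7] -8+10=2 >-7 → r--
[0,6] -8+9=1 >-7 → r--
[0,5] -8+3=-5 >-7 → r--
[0,4] -8+0=-8 <-7 → l++
[1,4] -7+0=-7 → found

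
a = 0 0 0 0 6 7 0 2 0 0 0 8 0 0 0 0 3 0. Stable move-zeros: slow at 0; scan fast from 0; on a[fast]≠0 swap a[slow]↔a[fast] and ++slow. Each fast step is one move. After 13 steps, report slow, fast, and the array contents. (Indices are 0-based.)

(s=0,f=0) a[fast]=0 → fast++
(s=0,f=1) a[fast]=0 → fast++
(s=0,f=2) a[fast]=0 → fast++
(s=0,f=3) a[fast]=0 → fast++
(s=0,f=4) a[fast]=6≠0 swap→a[0]=6 → slow++,fast++
(s=1,f=5) a[fast]=7≠0 swap→a[1]=7 → slow++,fast++
(s=2,f=6) a[fast]=0 → fast++
(s=2,f=7) a[fast]=2≠0 swap→a[2]=2 → slow++,fast++
(s=3,f=8) a[fast]=0 → fast++
(s=3,f=9) a[fast]=0 → fast++
(s=3,f=10) a[fast]=0 → fast++
(s=3,f=11) a[fast]=8≠0 swap→a[3]=8 → slow++,fast++
(s=4,f=12) a[fast]=0 → fast++

slow=4, fast=13, a=[6, 7, 2, 8, 0, 0, 0, 0, 0, 0, 0, 0, 0, 0, 0, 0, 3, 0]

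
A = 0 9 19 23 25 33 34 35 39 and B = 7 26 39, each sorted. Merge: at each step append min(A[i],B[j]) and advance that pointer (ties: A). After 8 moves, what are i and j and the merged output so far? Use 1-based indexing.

i=7, j=3, merged so far=[0, 7, 9, 19, 23, 25, 26, 33]

[i=1,j=1] A[i]=0<=B[j]=7 take 0 → i++
[i=2,j=1] A[i]=9>B[j]=7 take 7 → j++
[i=2,j=2] A[i]=9<=B[j]=26 take 9 → i++
[i=3,j=2] A[i]=19<=B[j]=26 take 19 → i++
[i=4,j=2] A[i]=23<=B[j]=26 take 23 → i++
[i=5,j=2] A[i]=25<=B[j]=26 take 25 → i++
[i=6,j=2] A[i]=33>B[j]=26 take 26 → j++
[i=6,j=3] A[i]=33<=B[j]=39 take 33 → i++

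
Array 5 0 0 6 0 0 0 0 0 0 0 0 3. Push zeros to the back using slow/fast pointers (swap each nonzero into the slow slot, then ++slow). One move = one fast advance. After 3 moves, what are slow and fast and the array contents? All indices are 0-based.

slow=0 fast=0: a[fast]=5≠0 swap→a[0]=5, slow++,fast++
slow=1 fast=1: a[fast]=0, fast++
slow=1 fast=2: a[fast]=0, fast++

slow=1, fast=3, a=[5, 0, 0, 6, 0, 0, 0, 0, 0, 0, 0, 0, 3]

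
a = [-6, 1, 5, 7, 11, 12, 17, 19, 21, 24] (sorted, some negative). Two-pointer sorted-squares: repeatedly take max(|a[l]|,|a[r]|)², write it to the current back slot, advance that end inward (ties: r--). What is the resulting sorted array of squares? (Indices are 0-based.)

[0,9] |-6|<=|24| out[9]=576 → r--
[0,8] |-6|<=|21| out[8]=441 → r--
[0,7] |-6|<=|19| out[7]=361 → r--
[0,6] |-6|<=|17| out[6]=289 → r--
[0,5] |-6|<=|12| out[5]=144 → r--
[0,4] |-6|<=|11| out[4]=121 → r--
[0,3] |-6|<=|7| out[3]=49 → r--
[0,2] |-6|>|5| out[2]=36 → l++
[1,2] |1|<=|5| out[1]=25 → r--
[1,1] |1|<=|1| out[0]=1 → r--

[1, 25, 36, 49, 121, 144, 289, 361, 441, 576]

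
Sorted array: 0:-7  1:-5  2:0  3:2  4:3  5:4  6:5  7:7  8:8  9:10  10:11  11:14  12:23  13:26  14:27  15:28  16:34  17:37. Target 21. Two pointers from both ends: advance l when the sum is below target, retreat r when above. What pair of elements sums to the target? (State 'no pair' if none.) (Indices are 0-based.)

[0,17] -7+37=30 >21 → r--
[0,16] -7+34=27 >21 → r--
[0,15] -7+28=21 → found

(-7, 28)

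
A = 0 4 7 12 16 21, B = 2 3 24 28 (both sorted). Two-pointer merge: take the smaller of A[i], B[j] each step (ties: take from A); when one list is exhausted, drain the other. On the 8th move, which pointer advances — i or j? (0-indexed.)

i

i=0 j=0: A[i]=0<=B[j]=2 take 0, i++
i=1 j=0: A[i]=4>B[j]=2 take 2, j++
i=1 j=1: A[i]=4>B[j]=3 take 3, j++
i=1 j=2: A[i]=4<=B[j]=24 take 4, i++
i=2 j=2: A[i]=7<=B[j]=24 take 7, i++
i=3 j=2: A[i]=12<=B[j]=24 take 12, i++
i=4 j=2: A[i]=16<=B[j]=24 take 16, i++
i=5 j=2: A[i]=21<=B[j]=24 take 21, i++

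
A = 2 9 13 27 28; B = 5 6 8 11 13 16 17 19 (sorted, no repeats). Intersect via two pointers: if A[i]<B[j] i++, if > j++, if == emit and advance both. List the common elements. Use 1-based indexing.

intersection = [13]

[i=1,j=1] 2<5 → i++
[i=2,j=1] 9>5 → j++
[i=2,j=2] 9>6 → j++
[i=2,j=3] 9>8 → j++
[i=2,j=4] 9<11 → i++
[i=3,j=4] 13>11 → j++
[i=3,j=5] 13==13 emit → i++,j++
[i=4,j=6] 27>16 → j++
[i=4,j=7] 27>17 → j++
[i=4,j=8] 27>19 → j++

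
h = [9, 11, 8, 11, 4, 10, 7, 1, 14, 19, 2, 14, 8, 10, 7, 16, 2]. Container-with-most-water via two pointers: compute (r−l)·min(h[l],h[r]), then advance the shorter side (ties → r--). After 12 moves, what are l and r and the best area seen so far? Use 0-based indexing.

[0,16] min(9,2)*16=32 best=32 * → r--
[0,15] min(9,16)*15=135 best=135 * → l++
[1,15] min(11,16)*14=154 best=154 * → l++
[2,15] min(8,16)*13=104 best=154 → l++
[3,15] min(11,16)*12=132 best=154 → l++
[4,15] min(4,16)*11=44 best=154 → l++
[5,15] min(10,16)*10=100 best=154 → l++
[6,15] min(7,16)*9=63 best=154 → l++
[7,15] min(1,16)*8=8 best=154 → l++
[8,15] min(14,16)*7=98 best=154 → l++
[9,15] min(19,16)*6=96 best=154 → r--
[9,14] min(19,7)*5=35 best=154 → r--

l=9, r=13, best area=154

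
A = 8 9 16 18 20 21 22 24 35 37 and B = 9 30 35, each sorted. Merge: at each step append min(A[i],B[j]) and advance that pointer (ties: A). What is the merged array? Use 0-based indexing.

i=0 j=0: A[i]=8<=B[j]=9 take 8, i++
i=1 j=0: A[i]=9<=B[j]=9 take 9, i++
i=2 j=0: A[i]=16>B[j]=9 take 9, j++
i=2 j=1: A[i]=16<=B[j]=30 take 16, i++
i=3 j=1: A[i]=18<=B[j]=30 take 18, i++
i=4 j=1: A[i]=20<=B[j]=30 take 20, i++
i=5 j=1: A[i]=21<=B[j]=30 take 21, i++
i=6 j=1: A[i]=22<=B[j]=30 take 22, i++
i=7 j=1: A[i]=24<=B[j]=30 take 24, i++
i=8 j=1: A[i]=35>B[j]=30 take 30, j++
i=8 j=2: A[i]=35<=B[j]=35 take 35, i++
i=9 j=2: A[i]=37>B[j]=35 take 35, j++
i=9 j=3: B done, take A[i]=37, i++

[8, 9, 9, 16, 18, 20, 21, 22, 24, 30, 35, 35, 37]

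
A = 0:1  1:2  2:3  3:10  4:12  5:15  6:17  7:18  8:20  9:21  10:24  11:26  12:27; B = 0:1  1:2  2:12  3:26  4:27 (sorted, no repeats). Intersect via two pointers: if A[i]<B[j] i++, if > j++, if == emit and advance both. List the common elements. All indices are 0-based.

i=0 j=0: 1==1 emit, i++,j++
i=1 j=1: 2==2 emit, i++,j++
i=2 j=2: 3<12, i++
i=3 j=2: 10<12, i++
i=4 j=2: 12==12 emit, i++,j++
i=5 j=3: 15<26, i++
i=6 j=3: 17<26, i++
i=7 j=3: 18<26, i++
i=8 j=3: 20<26, i++
i=9 j=3: 21<26, i++
i=10 j=3: 24<26, i++
i=11 j=3: 26==26 emit, i++,j++
i=12 j=4: 27==27 emit, i++,j++

intersection = [1, 2, 12, 26, 27]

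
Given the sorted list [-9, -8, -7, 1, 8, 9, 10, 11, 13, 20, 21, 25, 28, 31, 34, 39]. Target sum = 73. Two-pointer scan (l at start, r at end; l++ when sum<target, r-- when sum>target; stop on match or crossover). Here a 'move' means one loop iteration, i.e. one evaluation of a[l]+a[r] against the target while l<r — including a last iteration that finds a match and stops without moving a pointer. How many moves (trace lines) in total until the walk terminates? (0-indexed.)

[0,15] -9+39=30 <73 → l++
[1,15] -8+39=31 <73 → l++
[2,15] -7+39=32 <73 → l++
[3,15] 1+39=40 <73 → l++
[4,15] 8+39=47 <73 → l++
[5,15] 9+39=48 <73 → l++
[6,15] 10+39=49 <73 → l++
[7,15] 11+39=50 <73 → l++
[8,15] 13+39=52 <73 → l++
[9,15] 20+39=59 <73 → l++
[10,15] 21+39=60 <73 → l++
[11,15] 25+39=64 <73 → l++
[12,15] 28+39=67 <73 → l++
[13,15] 31+39=70 <73 → l++
[14,15] 34+39=73 → found

15 moves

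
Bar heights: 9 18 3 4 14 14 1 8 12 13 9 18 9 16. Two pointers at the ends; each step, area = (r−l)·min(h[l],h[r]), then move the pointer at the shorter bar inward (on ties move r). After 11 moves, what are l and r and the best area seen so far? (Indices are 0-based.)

[0,13] min(9,16)*13=117 best=117 * → l++
[1,13] min(18,16)*12=192 best=192 * → r--
[1,12] min(18,9)*11=99 best=192 → r--
[1,11] min(18,18)*10=180 best=192 → r--
[1,10] min(18,9)*9=81 best=192 → r--
[1,9] min(18,13)*8=104 best=192 → r--
[1,8] min(18,12)*7=84 best=192 → r--
[1,7] min(18,8)*6=48 best=192 → r--
[1,6] min(18,1)*5=5 best=192 → r--
[1,5] min(18,14)*4=56 best=192 → r--
[1,4] min(18,14)*3=42 best=192 → r--

l=1, r=3, best area=192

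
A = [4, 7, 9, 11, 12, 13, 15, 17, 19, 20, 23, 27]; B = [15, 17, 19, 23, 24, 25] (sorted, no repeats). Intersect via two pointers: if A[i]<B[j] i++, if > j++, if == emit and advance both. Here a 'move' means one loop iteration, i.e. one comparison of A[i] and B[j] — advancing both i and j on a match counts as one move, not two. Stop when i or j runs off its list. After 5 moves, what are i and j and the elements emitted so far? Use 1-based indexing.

i=1 j=1: 4<15, i++
i=2 j=1: 7<15, i++
i=3 j=1: 9<15, i++
i=4 j=1: 11<15, i++
i=5 j=1: 12<15, i++

i=6, j=1, emitted=[]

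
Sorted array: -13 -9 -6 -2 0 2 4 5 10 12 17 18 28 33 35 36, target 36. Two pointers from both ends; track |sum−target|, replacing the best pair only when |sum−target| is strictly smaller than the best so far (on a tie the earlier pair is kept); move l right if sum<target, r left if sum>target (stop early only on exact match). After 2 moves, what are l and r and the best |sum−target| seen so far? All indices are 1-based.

[1,16] -13+36=23 d=13 * → l++
[2,16] -9+36=27 d=9 * → l++

l=3, r=16, best |Δ|=9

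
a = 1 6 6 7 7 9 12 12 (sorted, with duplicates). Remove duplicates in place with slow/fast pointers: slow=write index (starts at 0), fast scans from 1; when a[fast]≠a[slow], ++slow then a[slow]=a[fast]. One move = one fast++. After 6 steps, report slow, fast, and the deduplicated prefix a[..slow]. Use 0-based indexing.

slow=4, fast=7, prefix=[1, 6, 7, 9, 12]

slow=0 fast=1: a[fast]=6≠a[slow]=1 write a[1]=6, slow++,fast++
slow=1 fast=2: a[fast]=6=a[slow] dup, fast++
slow=1 fast=3: a[fast]=7≠a[slow]=6 write a[2]=7, slow++,fast++
slow=2 fast=4: a[fast]=7=a[slow] dup, fast++
slow=2 fast=5: a[fast]=9≠a[slow]=7 write a[3]=9, slow++,fast++
slow=3 fast=6: a[fast]=12≠a[slow]=9 write a[4]=12, slow++,fast++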